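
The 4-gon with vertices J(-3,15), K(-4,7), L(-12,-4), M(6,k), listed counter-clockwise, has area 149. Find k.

The doubled signed area Σ (x_i y_{i+1} − x_{i+1} y_i) is linear in k.
With k=0 it equals 253; the coefficient of k is -9 (from the two edges through M).
So -9·k + 253 = 2·149 = 298 ⇒ k = -5.

-5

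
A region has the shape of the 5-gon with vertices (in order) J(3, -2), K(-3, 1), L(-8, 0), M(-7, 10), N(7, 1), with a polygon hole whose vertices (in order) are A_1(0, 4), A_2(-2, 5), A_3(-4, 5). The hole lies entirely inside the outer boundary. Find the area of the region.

Outer boundary:
Apply the shoelace formula: 2A = Σ (x_i·y_{i+1} − x_{i+1}·y_i), indices taken mod 5.
Cross-terms: -3, 8, -80, -77, -17  ⇒  Σ = -169
Area = |Σ|/2 = 84.5.
Hole:
Apply the surveyor's formula: 2A = Σ (x_i·y_{i+1} − x_{i+1}·y_i), indices taken mod 3.
Σ = (8) + (10) + (-16) = 2
Area = |Σ|/2 = 1.
Net area = 84.5 − 1 = 83.5.

83.5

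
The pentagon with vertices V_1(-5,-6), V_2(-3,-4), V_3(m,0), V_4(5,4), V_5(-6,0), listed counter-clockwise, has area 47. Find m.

4

The doubled signed area Σ (x_i y_{i+1} − x_{i+1} y_i) is linear in m.
With m=0 it equals 62; the coefficient of m is 8 (from the two edges through V_3).
So 8·m + 62 = 2·47 = 94 ⇒ m = 4.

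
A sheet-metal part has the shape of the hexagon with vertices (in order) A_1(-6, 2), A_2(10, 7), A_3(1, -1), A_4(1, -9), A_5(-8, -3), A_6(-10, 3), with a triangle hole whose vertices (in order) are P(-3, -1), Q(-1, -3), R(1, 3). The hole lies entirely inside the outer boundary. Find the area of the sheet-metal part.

101

Outer boundary:
Apply Gauss's area formula: 2A = Σ (x_i·y_{i+1} − x_{i+1}·y_i), indices taken mod 6.
Cross-terms: -62, -17, -8, -75, -54, -2  ⇒  Σ = -218
Area = |Σ|/2 = 109.
Hole:
Apply the shoelace (surveyor's) formula: 2A = Σ (x_i·y_{i+1} − x_{i+1}·y_i), indices taken mod 3.
P→Q: (-3)(-3) − (-1)(-1) = 8
Q→R: (-1)(3) − (1)(-3) = 0
R→P: (1)(-1) − (-3)(3) = 8
Σ = 16
Area = |Σ|/2 = 8.
Net area = 109 − 8 = 101.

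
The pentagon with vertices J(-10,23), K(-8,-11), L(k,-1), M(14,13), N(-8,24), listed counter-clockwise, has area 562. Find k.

13

Write out the shoelace sum; only the two edges meeting at L involve k:
2·Area = [((-8)·(-1) − k·(-11)) + (k·13 − 14·(-1))] + 790
       = 24·k + 812 = 1124
⇒ k = 13.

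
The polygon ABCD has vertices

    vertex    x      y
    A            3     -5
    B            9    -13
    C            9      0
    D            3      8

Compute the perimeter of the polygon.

46

|AB| = √((6)² + (-8)²) = √100 = 10
|BC| = √((0)² + (13)²) = √169 = 13
|CD| = √((-6)² + (8)²) = √100 = 10
|DA| = √((0)² + (-13)²) = √169 = 13
Perimeter = 10 + 13 + 10 + 13 = 46.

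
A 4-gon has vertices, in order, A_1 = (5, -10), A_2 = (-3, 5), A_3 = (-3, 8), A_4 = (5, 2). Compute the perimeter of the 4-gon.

42

|A_1A_2| = √((-8)² + (15)²) = √289 = 17
|A_2A_3| = √((0)² + (3)²) = √9 = 3
|A_3A_4| = √((8)² + (-6)²) = √100 = 10
|A_4A_1| = √((0)² + (-12)²) = √144 = 12
Perimeter = 17 + 3 + 10 + 12 = 42.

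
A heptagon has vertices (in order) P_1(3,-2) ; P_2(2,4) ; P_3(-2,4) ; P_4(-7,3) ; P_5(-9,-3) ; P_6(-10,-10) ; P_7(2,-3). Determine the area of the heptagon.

108.5

Apply the surveyor's formula: 2A = Σ (x_i·y_{i+1} − x_{i+1}·y_i), indices taken mod 7.
Σ = (16) + (16) + (22) + (48) + (60) + (50) + (5) = 217
Area = |Σ|/2 = 108.5.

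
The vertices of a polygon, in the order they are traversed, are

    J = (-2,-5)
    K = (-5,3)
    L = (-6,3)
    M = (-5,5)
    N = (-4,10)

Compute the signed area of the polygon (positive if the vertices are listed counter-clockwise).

Σ = (-31) + (3) + (-15) + (-30) + (40) = -33
Signed area = Σ/2 = -16.5 (negative ⇒ clockwise traversal).

-16.5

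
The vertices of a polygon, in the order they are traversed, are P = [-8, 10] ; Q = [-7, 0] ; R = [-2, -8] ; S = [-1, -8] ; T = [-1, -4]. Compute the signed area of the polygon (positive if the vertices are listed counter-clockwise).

44

Σ = (70) + (56) + (8) + (-4) + (-42) = 88
Signed area = Σ/2 = 44 (positive ⇒ counter-clockwise traversal).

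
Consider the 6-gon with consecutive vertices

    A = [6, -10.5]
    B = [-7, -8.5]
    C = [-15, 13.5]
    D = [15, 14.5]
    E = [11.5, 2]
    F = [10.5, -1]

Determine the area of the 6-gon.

520

Apply the shoelace formula: 2A = Σ (x_i·y_{i+1} − x_{i+1}·y_i), indices taken mod 6.
A→B: (6)(-8.5) − (-7)(-10.5) = -124.5
B→C: (-7)(13.5) − (-15)(-8.5) = -222
C→D: (-15)(14.5) − (15)(13.5) = -420
D→E: (15)(2) − (11.5)(14.5) = -136.75
E→F: (11.5)(-1) − (10.5)(2) = -32.5
F→A: (10.5)(-10.5) − (6)(-1) = -104.25
Σ = -1040
Area = |Σ|/2 = 520.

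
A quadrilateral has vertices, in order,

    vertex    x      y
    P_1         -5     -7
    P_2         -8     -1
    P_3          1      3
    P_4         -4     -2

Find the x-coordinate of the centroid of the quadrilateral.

-316/69

Apply the shoelace (surveyor's) formula. First the cross-terms c_i = x_i·y_{i+1} − x_{i+1}·y_i:
  -51, -23, 10, 18  ⇒  2A = -46, A = -23.
Then Σ (x_i + x_{i+1})·c_i = 632, so x̄ = 632 / (6·(-23)) = -316/69.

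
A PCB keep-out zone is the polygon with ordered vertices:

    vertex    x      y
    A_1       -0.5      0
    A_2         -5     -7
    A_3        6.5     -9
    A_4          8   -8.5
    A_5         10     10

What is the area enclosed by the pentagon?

Apply the shoelace (surveyor's) formula: 2A = Σ (x_i·y_{i+1} − x_{i+1}·y_i), indices taken mod 5.
A_1→A_2: (-0.5)(-7) − (-5)(0) = 3.5
A_2→A_3: (-5)(-9) − (6.5)(-7) = 90.5
A_3→A_4: (6.5)(-8.5) − (8)(-9) = 16.75
A_4→A_5: (8)(10) − (10)(-8.5) = 165
A_5→A_1: (10)(0) − (-0.5)(10) = 5
Σ = 280.75
Area = |Σ|/2 = 140.375.

140.375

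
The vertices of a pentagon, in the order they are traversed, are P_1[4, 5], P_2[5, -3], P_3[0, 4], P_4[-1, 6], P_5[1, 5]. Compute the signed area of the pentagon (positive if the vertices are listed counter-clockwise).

-19.5

Cross-terms: -37, 20, 4, -11, -15  ⇒  Σ = -39
Signed area = Σ/2 = -19.5 (negative ⇒ clockwise traversal).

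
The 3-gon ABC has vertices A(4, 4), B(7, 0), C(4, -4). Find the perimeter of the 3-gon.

18

|AB| = √((3)² + (-4)²) = √25 = 5
|BC| = √((-3)² + (-4)²) = √25 = 5
|CA| = √((0)² + (8)²) = √64 = 8
Perimeter = 5 + 5 + 8 = 18.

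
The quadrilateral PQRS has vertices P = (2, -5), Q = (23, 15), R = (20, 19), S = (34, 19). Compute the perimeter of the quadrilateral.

|PQ| = √((21)² + (20)²) = √841 = 29
|QR| = √((-3)² + (4)²) = √25 = 5
|RS| = √((14)² + (0)²) = √196 = 14
|SP| = √((-32)² + (-24)²) = √1600 = 40
Perimeter = 29 + 5 + 14 + 40 = 88.

88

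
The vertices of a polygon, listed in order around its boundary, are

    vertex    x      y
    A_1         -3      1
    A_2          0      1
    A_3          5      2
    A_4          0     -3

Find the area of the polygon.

16

Σ = (-3) + (-5) + (-15) + (-9) = -32
Area = |Σ|/2 = 16.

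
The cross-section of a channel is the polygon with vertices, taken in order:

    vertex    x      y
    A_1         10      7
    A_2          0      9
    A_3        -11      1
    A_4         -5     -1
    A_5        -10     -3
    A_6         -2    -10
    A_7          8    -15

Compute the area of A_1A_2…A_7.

310

Apply the surveyor's formula: 2A = Σ (x_i·y_{i+1} − x_{i+1}·y_i), indices taken mod 7.
Σ = (90) + (99) + (16) + (5) + (94) + (110) + (206) = 620
Area = |Σ|/2 = 310.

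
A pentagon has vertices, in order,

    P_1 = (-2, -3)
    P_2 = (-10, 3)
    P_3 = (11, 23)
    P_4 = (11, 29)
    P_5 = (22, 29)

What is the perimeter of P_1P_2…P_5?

|P_1P_2| = √((-8)² + (6)²) = √100 = 10
|P_2P_3| = √((21)² + (20)²) = √841 = 29
|P_3P_4| = √((0)² + (6)²) = √36 = 6
|P_4P_5| = √((11)² + (0)²) = √121 = 11
|P_5P_1| = √((-24)² + (-32)²) = √1600 = 40
Perimeter = 10 + 29 + 6 + 11 + 40 = 96.

96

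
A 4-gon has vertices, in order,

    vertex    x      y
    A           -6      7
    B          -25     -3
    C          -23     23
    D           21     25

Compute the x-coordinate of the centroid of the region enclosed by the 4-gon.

-875/101

Apply the shoelace formula. First the cross-terms c_i = x_i·y_{i+1} − x_{i+1}·y_i:
  193, -644, -1058, 297  ⇒  2A = -1212, A = -606.
Then Σ (x_i + x_{i+1})·c_i = 31500, so x̄ = 31500 / (6·(-606)) = -875/101.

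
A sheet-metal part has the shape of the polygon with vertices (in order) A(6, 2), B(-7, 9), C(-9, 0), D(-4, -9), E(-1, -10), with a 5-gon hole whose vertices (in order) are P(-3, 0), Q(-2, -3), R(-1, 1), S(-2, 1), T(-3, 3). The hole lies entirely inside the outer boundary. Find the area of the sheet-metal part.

154

Outer boundary:
Apply the shoelace formula: 2A = Σ (x_i·y_{i+1} − x_{i+1}·y_i), indices taken mod 5.
Σ = (68) + (81) + (81) + (31) + (58) = 319
Area = |Σ|/2 = 159.5.
Hole:
P→Q: (-3)(-3) − (-2)(0) = 9
Q→R: (-2)(1) − (-1)(-3) = -5
R→S: (-1)(1) − (-2)(1) = 1
S→T: (-2)(3) − (-3)(1) = -3
T→P: (-3)(0) − (-3)(3) = 9
Σ = 11
Area = |Σ|/2 = 5.5.
Net area = 159.5 − 5.5 = 154.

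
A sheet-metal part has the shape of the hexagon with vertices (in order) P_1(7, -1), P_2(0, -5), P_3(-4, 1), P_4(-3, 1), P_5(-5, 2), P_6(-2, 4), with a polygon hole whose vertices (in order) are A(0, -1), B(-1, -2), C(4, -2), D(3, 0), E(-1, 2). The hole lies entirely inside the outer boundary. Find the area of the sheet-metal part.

38.5

Outer boundary:
Apply the shoelace formula: 2A = Σ (x_i·y_{i+1} − x_{i+1}·y_i), indices taken mod 6.
Σ = (-35) + (-20) + (-1) + (-1) + (-16) + (-26) = -99
Area = |Σ|/2 = 49.5.
Hole:
Apply the shoelace formula: 2A = Σ (x_i·y_{i+1} − x_{i+1}·y_i), indices taken mod 5.
Σ = (-1) + (10) + (6) + (6) + (1) = 22
Area = |Σ|/2 = 11.
Net area = 49.5 − 11 = 38.5.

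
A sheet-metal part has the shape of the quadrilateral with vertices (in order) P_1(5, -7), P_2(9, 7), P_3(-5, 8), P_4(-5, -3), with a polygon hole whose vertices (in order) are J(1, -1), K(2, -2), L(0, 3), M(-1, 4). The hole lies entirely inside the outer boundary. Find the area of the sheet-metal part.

Outer boundary:
Apply the surveyor's formula: 2A = Σ (x_i·y_{i+1} − x_{i+1}·y_i), indices taken mod 4.
P_1→P_2: (5)(7) − (9)(-7) = 98
P_2→P_3: (9)(8) − (-5)(7) = 107
P_3→P_4: (-5)(-3) − (-5)(8) = 55
P_4→P_1: (-5)(-7) − (5)(-3) = 50
Σ = 310
Area = |Σ|/2 = 155.
Hole:
Apply Gauss's area formula: 2A = Σ (x_i·y_{i+1} − x_{i+1}·y_i), indices taken mod 4.
J→K: (1)(-2) − (2)(-1) = 0
K→L: (2)(3) − (0)(-2) = 6
L→M: (0)(4) − (-1)(3) = 3
M→J: (-1)(-1) − (1)(4) = -3
Σ = 6
Area = |Σ|/2 = 3.
Net area = 155 − 3 = 152.

152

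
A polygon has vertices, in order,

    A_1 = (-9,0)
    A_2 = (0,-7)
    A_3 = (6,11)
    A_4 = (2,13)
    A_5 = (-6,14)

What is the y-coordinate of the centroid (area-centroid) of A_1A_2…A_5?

Apply the shoelace (surveyor's) formula. First the cross-terms c_i = x_i·y_{i+1} − x_{i+1}·y_i:
  63, 42, 56, 106, 126  ⇒  2A = 393, A = 196.5.
Then Σ (y_i + y_{i+1})·c_i = 5697, so ȳ = 5697 / (6·196.5) = 633/131.

633/131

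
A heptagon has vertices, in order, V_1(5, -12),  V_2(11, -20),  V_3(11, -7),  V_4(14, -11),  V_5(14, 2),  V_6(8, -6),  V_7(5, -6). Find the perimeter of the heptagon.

|V_1V_2| = √((6)² + (-8)²) = √100 = 10
|V_2V_3| = √((0)² + (13)²) = √169 = 13
|V_3V_4| = √((3)² + (-4)²) = √25 = 5
|V_4V_5| = √((0)² + (13)²) = √169 = 13
|V_5V_6| = √((-6)² + (-8)²) = √100 = 10
|V_6V_7| = √((-3)² + (0)²) = √9 = 3
|V_7V_1| = √((0)² + (-6)²) = √36 = 6
Perimeter = 10 + 13 + 5 + 13 + 10 + 3 + 6 = 60.

60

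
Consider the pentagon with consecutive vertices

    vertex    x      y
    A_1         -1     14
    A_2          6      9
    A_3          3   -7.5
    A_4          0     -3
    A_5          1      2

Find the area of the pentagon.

77.5

Σ = (-93) + (-72) + (-9) + (3) + (16) = -155
Area = |Σ|/2 = 77.5.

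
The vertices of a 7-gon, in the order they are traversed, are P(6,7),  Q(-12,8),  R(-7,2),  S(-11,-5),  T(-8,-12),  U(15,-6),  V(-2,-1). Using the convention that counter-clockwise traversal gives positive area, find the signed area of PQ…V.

253

Σ = (132) + (32) + (57) + (92) + (228) + (-27) + (-8) = 506
Signed area = Σ/2 = 253 (positive ⇒ counter-clockwise traversal).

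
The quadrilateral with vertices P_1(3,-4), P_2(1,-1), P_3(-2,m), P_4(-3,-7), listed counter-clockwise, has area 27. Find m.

2

Write out the shoelace sum; only the two edges meeting at P_3 involve m:
2·Area = [(1·m − (-2)·(-1)) + ((-2)·(-7) − (-3)·m)] + 34
       = 4·m + 46 = 54
⇒ m = 2.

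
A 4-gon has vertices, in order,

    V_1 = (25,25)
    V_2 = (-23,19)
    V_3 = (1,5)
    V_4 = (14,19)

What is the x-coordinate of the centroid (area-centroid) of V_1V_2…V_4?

Apply the shoelace (surveyor's) formula. First the cross-terms c_i = x_i·y_{i+1} − x_{i+1}·y_i:
  1050, -134, -51, -125  ⇒  2A = 740, A = 370.
Then Σ (x_i + x_{i+1})·c_i = -592, so x̄ = -592 / (6·370) = -4/15.

-4/15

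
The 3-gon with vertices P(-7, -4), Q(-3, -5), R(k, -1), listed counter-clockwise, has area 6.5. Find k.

-6

The doubled signed area Σ (x_i y_{i+1} − x_{i+1} y_i) is linear in k.
With k=0 it equals 19; the coefficient of k is 1 (from the two edges through R).
So 1·k + 19 = 2·6.5 = 13 ⇒ k = -6.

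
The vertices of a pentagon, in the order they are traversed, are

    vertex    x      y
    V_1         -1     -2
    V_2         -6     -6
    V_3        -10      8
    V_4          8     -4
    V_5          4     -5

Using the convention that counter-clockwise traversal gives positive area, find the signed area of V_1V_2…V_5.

Cross-terms: -6, -108, -24, -24, -13  ⇒  Σ = -175
Signed area = Σ/2 = -87.5 (negative ⇒ clockwise traversal).

-87.5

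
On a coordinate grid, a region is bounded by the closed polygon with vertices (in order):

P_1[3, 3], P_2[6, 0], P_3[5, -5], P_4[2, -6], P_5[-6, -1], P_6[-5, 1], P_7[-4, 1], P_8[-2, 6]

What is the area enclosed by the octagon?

82

Cross-terms: -18, -30, -20, -38, -11, -1, -22, -24  ⇒  Σ = -164
Area = |Σ|/2 = 82.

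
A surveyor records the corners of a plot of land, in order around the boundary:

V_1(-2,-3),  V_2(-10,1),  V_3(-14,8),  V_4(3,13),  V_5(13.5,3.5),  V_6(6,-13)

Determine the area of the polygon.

354.75

Σ = (-32) + (-66) + (-206) + (-165) + (-196.5) + (-44) = -709.5
Area = |Σ|/2 = 354.75.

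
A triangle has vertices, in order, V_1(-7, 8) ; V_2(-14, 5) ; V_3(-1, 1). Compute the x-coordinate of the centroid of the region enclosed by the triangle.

-22/3

Apply the surveyor's formula. First the cross-terms c_i = x_i·y_{i+1} − x_{i+1}·y_i:
  77, -9, -1  ⇒  2A = 67, A = 33.5.
Then Σ (x_i + x_{i+1})·c_i = -1474, so x̄ = -1474 / (6·33.5) = -22/3.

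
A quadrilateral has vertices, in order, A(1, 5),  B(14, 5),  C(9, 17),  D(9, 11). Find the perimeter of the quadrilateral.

|AB| = √((13)² + (0)²) = √169 = 13
|BC| = √((-5)² + (12)²) = √169 = 13
|CD| = √((0)² + (-6)²) = √36 = 6
|DA| = √((-8)² + (-6)²) = √100 = 10
Perimeter = 13 + 13 + 6 + 10 = 42.

42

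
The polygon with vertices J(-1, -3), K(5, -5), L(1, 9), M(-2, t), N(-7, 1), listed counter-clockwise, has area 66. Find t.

3

Write out the shoelace sum; only the two edges meeting at M involve t:
2·Area = [(1·t − (-2)·9) + ((-2)·1 − (-7)·t)] + 92
       = 8·t + 108 = 132
⇒ t = 3.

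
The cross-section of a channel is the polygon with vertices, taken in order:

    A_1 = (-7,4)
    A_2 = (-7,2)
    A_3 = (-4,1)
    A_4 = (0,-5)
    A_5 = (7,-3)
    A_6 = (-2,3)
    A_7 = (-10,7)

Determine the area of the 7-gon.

Apply the shoelace (surveyor's) formula: 2A = Σ (x_i·y_{i+1} − x_{i+1}·y_i), indices taken mod 7.
Σ = (14) + (1) + (20) + (35) + (15) + (16) + (9) = 110
Area = |Σ|/2 = 55.

55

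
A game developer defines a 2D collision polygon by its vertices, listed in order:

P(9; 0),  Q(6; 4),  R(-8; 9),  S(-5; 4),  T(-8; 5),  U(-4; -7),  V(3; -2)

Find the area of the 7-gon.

132.5

Σ = (36) + (86) + (13) + (7) + (76) + (29) + (18) = 265
Area = |Σ|/2 = 132.5.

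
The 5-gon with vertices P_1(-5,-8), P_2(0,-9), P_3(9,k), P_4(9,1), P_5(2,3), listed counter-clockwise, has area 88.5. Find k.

Write out the shoelace sum; only the two edges meeting at P_3 involve k:
2·Area = [(0·k − 9·(-9)) + (9·1 − 9·k)] + 69
       = -9·k + 159 = 177
⇒ k = -2.

-2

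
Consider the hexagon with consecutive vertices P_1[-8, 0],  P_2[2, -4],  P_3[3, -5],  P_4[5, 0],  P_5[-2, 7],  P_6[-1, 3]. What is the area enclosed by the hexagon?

59.5

Apply the surveyor's formula: 2A = Σ (x_i·y_{i+1} − x_{i+1}·y_i), indices taken mod 6.
Σ = (32) + (2) + (25) + (35) + (1) + (24) = 119
Area = |Σ|/2 = 59.5.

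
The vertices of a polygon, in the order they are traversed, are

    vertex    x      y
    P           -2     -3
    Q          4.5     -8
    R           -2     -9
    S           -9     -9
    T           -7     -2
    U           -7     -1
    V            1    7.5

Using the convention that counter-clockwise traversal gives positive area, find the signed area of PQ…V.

Σ = (29.5) + (-56.5) + (-63) + (-45) + (-7) + (-51.5) + (12) = -181.5
Signed area = Σ/2 = -90.75 (negative ⇒ clockwise traversal).

-90.75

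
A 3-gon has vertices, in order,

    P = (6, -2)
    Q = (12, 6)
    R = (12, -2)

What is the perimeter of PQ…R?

24

|PQ| = √((6)² + (8)²) = √100 = 10
|QR| = √((0)² + (-8)²) = √64 = 8
|RP| = √((-6)² + (0)²) = √36 = 6
Perimeter = 10 + 8 + 6 = 24.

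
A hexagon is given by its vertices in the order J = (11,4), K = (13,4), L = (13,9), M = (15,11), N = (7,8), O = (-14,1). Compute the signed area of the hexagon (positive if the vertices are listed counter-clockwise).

80

Apply the shoelace formula: 2A = Σ (x_i·y_{i+1} − x_{i+1}·y_i), indices taken mod 6.
Σ = (-8) + (65) + (8) + (43) + (119) + (-67) = 160
Signed area = Σ/2 = 80 (positive ⇒ counter-clockwise traversal).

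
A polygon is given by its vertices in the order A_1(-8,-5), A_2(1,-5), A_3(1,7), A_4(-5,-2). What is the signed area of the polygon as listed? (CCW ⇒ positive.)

Apply the shoelace (surveyor's) formula: 2A = Σ (x_i·y_{i+1} − x_{i+1}·y_i), indices taken mod 4.
Σ = (45) + (12) + (33) + (9) = 99
Signed area = Σ/2 = 49.5 (positive ⇒ counter-clockwise traversal).

49.5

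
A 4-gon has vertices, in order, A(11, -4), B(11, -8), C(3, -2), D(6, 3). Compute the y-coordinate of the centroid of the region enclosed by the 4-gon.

Apply the shoelace (surveyor's) formula. First the cross-terms c_i = x_i·y_{i+1} − x_{i+1}·y_i:
  -44, 2, 21, -57  ⇒  2A = -78, A = -39.
Then Σ (y_i + y_{i+1})·c_i = 586, so ȳ = 586 / (6·(-39)) = -293/117.

-293/117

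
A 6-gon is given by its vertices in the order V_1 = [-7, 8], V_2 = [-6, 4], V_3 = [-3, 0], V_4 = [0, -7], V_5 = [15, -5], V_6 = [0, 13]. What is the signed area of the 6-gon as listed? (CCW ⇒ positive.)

Σ = (20) + (12) + (21) + (105) + (195) + (91) = 444
Signed area = Σ/2 = 222 (positive ⇒ counter-clockwise traversal).

222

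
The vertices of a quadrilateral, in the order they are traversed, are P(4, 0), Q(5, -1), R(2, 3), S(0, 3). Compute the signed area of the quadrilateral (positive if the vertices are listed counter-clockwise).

3.5

Σ = (-4) + (17) + (6) + (-12) = 7
Signed area = Σ/2 = 3.5 (positive ⇒ counter-clockwise traversal).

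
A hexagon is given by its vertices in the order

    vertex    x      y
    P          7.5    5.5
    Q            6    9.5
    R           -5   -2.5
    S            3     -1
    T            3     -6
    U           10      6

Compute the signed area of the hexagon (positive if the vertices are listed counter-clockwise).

Apply the shoelace (surveyor's) formula: 2A = Σ (x_i·y_{i+1} − x_{i+1}·y_i), indices taken mod 6.
P→Q: (7.5)(9.5) − (6)(5.5) = 38.25
Q→R: (6)(-2.5) − (-5)(9.5) = 32.5
R→S: (-5)(-1) − (3)(-2.5) = 12.5
S→T: (3)(-6) − (3)(-1) = -15
T→U: (3)(6) − (10)(-6) = 78
U→P: (10)(5.5) − (7.5)(6) = 10
Σ = 156.25
Signed area = Σ/2 = 78.125 (positive ⇒ counter-clockwise traversal).

78.125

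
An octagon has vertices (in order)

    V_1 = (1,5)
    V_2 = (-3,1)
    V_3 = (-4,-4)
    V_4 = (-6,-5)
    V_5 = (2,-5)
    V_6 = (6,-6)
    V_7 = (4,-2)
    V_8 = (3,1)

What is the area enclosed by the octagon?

61

Cross-terms: 16, 16, -4, 40, 18, 12, 10, 14  ⇒  Σ = 122
Area = |Σ|/2 = 61.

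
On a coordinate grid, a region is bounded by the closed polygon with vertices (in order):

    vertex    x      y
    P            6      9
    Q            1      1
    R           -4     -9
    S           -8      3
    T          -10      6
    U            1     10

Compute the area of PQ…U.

Apply the surveyor's formula: 2A = Σ (x_i·y_{i+1} − x_{i+1}·y_i), indices taken mod 6.
Σ = (-3) + (-5) + (-84) + (-18) + (-106) + (-51) = -267
Area = |Σ|/2 = 133.5.

133.5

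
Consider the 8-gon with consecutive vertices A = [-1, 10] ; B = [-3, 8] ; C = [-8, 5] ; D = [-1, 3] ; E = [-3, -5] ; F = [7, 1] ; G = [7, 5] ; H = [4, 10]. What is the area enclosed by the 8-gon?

113

Apply the surveyor's formula: 2A = Σ (x_i·y_{i+1} − x_{i+1}·y_i), indices taken mod 8.
Σ = (22) + (49) + (-19) + (14) + (32) + (28) + (50) + (50) = 226
Area = |Σ|/2 = 113.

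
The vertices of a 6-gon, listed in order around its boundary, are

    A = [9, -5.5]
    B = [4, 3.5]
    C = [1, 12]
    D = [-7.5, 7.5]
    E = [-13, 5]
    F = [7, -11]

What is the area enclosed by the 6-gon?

Apply the shoelace formula: 2A = Σ (x_i·y_{i+1} − x_{i+1}·y_i), indices taken mod 6.
Σ = (53.5) + (44.5) + (97.5) + (60) + (108) + (60.5) = 424
Area = |Σ|/2 = 212.

212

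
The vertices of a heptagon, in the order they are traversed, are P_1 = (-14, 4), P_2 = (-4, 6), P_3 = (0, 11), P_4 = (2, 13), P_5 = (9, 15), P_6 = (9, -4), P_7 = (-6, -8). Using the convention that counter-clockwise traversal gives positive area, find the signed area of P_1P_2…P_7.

-312

Apply Gauss's area formula: 2A = Σ (x_i·y_{i+1} − x_{i+1}·y_i), indices taken mod 7.
Cross-terms: -68, -44, -22, -87, -171, -96, -136  ⇒  Σ = -624
Signed area = Σ/2 = -312 (negative ⇒ clockwise traversal).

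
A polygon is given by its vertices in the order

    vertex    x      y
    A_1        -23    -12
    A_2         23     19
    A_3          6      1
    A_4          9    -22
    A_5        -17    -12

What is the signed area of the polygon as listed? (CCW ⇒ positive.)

-473.5

Apply the shoelace formula: 2A = Σ (x_i·y_{i+1} − x_{i+1}·y_i), indices taken mod 5.
A_1→A_2: (-23)(19) − (23)(-12) = -161
A_2→A_3: (23)(1) − (6)(19) = -91
A_3→A_4: (6)(-22) − (9)(1) = -141
A_4→A_5: (9)(-12) − (-17)(-22) = -482
A_5→A_1: (-17)(-12) − (-23)(-12) = -72
Σ = -947
Signed area = Σ/2 = -473.5 (negative ⇒ clockwise traversal).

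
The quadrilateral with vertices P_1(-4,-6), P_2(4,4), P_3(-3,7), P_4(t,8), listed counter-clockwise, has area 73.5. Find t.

The doubled signed area Σ (x_i y_{i+1} − x_{i+1} y_i) is linear in t.
With t=0 it equals 56; the coefficient of t is -13 (from the two edges through P_4).
So -13·t + 56 = 2·73.5 = 147 ⇒ t = -7.

-7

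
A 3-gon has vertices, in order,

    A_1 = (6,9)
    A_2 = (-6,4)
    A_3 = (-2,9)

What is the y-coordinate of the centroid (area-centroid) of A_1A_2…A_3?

Apply Gauss's area formula. First the cross-terms c_i = x_i·y_{i+1} − x_{i+1}·y_i:
  78, -46, -72  ⇒  2A = -40, A = -20.
Then Σ (y_i + y_{i+1})·c_i = -880, so ȳ = -880 / (6·(-20)) = 22/3.

22/3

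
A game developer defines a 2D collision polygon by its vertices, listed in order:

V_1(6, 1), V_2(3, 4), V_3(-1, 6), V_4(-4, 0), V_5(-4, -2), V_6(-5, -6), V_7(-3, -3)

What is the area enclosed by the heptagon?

Apply the surveyor's formula: 2A = Σ (x_i·y_{i+1} − x_{i+1}·y_i), indices taken mod 7.
V_1→V_2: (6)(4) − (3)(1) = 21
V_2→V_3: (3)(6) − (-1)(4) = 22
V_3→V_4: (-1)(0) − (-4)(6) = 24
V_4→V_5: (-4)(-2) − (-4)(0) = 8
V_5→V_6: (-4)(-6) − (-5)(-2) = 14
V_6→V_7: (-5)(-3) − (-3)(-6) = -3
V_7→V_1: (-3)(1) − (6)(-3) = 15
Σ = 101
Area = |Σ|/2 = 50.5.

50.5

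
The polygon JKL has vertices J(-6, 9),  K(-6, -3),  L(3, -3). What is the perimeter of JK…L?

|JK| = √((0)² + (-12)²) = √144 = 12
|KL| = √((9)² + (0)²) = √81 = 9
|LJ| = √((-9)² + (12)²) = √225 = 15
Perimeter = 12 + 9 + 15 = 36.

36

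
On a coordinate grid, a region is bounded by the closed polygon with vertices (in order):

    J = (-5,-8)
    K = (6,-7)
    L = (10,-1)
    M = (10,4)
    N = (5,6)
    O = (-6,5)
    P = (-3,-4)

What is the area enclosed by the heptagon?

170.5

Apply the shoelace (surveyor's) formula: 2A = Σ (x_i·y_{i+1} − x_{i+1}·y_i), indices taken mod 7.
Σ = (83) + (64) + (50) + (40) + (61) + (39) + (4) = 341
Area = |Σ|/2 = 170.5.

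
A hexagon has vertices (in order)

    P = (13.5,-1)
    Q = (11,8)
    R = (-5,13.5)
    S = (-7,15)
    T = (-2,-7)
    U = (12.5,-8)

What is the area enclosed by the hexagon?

302.5

Apply the shoelace formula: 2A = Σ (x_i·y_{i+1} − x_{i+1}·y_i), indices taken mod 6.
P→Q: (13.5)(8) − (11)(-1) = 119
Q→R: (11)(13.5) − (-5)(8) = 188.5
R→S: (-5)(15) − (-7)(13.5) = 19.5
S→T: (-7)(-7) − (-2)(15) = 79
T→U: (-2)(-8) − (12.5)(-7) = 103.5
U→P: (12.5)(-1) − (13.5)(-8) = 95.5
Σ = 605
Area = |Σ|/2 = 302.5.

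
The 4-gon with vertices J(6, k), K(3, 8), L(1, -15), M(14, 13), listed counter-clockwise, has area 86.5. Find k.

Write out the shoelace sum; only the two edges meeting at J involve k:
2·Area = [(14·k − 6·13) + (6·8 − 3·k)] + 170
       = 11·k + 140 = 173
⇒ k = 3.

3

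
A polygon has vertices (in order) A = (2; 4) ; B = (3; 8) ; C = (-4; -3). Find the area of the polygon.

8.5

Apply the shoelace (surveyor's) formula: 2A = Σ (x_i·y_{i+1} − x_{i+1}·y_i), indices taken mod 3.
Σ = (4) + (23) + (-10) = 17
Area = |Σ|/2 = 8.5.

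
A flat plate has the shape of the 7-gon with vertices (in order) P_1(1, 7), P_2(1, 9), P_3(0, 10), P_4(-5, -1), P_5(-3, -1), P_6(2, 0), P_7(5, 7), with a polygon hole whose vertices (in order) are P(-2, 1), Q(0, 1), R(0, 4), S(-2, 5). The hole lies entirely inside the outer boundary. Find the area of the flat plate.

Outer boundary:
Cross-terms: 2, 10, 50, 2, 2, 14, 28  ⇒  Σ = 108
Area = |Σ|/2 = 54.
Hole:
Apply the shoelace (surveyor's) formula: 2A = Σ (x_i·y_{i+1} − x_{i+1}·y_i), indices taken mod 4.
P→Q: (-2)(1) − (0)(1) = -2
Q→R: (0)(4) − (0)(1) = 0
R→S: (0)(5) − (-2)(4) = 8
S→P: (-2)(1) − (-2)(5) = 8
Σ = 14
Area = |Σ|/2 = 7.
Net area = 54 − 7 = 47.

47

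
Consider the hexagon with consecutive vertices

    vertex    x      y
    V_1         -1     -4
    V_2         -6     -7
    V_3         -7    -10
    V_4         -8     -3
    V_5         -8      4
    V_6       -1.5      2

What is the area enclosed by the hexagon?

61.5

Σ = (-17) + (11) + (-59) + (-56) + (-10) + (8) = -123
Area = |Σ|/2 = 61.5.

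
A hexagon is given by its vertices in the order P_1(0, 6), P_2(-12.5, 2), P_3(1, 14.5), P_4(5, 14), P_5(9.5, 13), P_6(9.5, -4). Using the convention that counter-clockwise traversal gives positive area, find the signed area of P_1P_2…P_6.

Cross-terms: 75, -183.25, -58.5, -68, -161.5, 57  ⇒  Σ = -339.25
Signed area = Σ/2 = -169.625 (negative ⇒ clockwise traversal).

-169.625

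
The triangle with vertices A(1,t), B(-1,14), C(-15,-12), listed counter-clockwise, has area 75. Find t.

7

The doubled signed area Σ (x_i y_{i+1} − x_{i+1} y_i) is linear in t.
With t=0 it equals 248; the coefficient of t is -14 (from the two edges through A).
So -14·t + 248 = 2·75 = 150 ⇒ t = 7.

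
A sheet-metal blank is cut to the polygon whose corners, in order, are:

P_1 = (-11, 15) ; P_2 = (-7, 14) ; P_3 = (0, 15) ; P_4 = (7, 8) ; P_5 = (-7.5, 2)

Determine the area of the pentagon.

Apply the shoelace (surveyor's) formula: 2A = Σ (x_i·y_{i+1} − x_{i+1}·y_i), indices taken mod 5.
Σ = (-49) + (-105) + (-105) + (74) + (-90.5) = -275.5
Area = |Σ|/2 = 137.75.

137.75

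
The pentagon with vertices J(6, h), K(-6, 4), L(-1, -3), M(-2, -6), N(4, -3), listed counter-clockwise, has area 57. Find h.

2

The doubled signed area Σ (x_i y_{i+1} − x_{i+1} y_i) is linear in h.
With h=0 it equals 94; the coefficient of h is 10 (from the two edges through J).
So 10·h + 94 = 2·57 = 114 ⇒ h = 2.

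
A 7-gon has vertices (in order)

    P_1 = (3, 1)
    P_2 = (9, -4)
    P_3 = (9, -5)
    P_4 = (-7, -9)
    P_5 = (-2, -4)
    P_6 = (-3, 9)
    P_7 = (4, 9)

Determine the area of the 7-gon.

Σ = (-21) + (-9) + (-116) + (10) + (-30) + (-63) + (-23) = -252
Area = |Σ|/2 = 126.

126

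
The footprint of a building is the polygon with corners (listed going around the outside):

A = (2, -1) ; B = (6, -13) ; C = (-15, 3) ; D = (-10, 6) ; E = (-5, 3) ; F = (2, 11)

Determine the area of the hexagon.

171

Apply the shoelace formula: 2A = Σ (x_i·y_{i+1} − x_{i+1}·y_i), indices taken mod 6.
A→B: (2)(-13) − (6)(-1) = -20
B→C: (6)(3) − (-15)(-13) = -177
C→D: (-15)(6) − (-10)(3) = -60
D→E: (-10)(3) − (-5)(6) = 0
E→F: (-5)(11) − (2)(3) = -61
F→A: (2)(-1) − (2)(11) = -24
Σ = -342
Area = |Σ|/2 = 171.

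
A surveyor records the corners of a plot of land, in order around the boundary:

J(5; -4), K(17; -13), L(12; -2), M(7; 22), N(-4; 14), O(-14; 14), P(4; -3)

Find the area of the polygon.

Apply the surveyor's formula: 2A = Σ (x_i·y_{i+1} − x_{i+1}·y_i), indices taken mod 7.
Cross-terms: 3, 122, 278, 186, 140, -14, -1  ⇒  Σ = 714
Area = |Σ|/2 = 357.

357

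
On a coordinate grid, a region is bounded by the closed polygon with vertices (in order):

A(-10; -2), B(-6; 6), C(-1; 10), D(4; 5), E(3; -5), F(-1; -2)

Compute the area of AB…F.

Apply Gauss's area formula: 2A = Σ (x_i·y_{i+1} − x_{i+1}·y_i), indices taken mod 6.
Cross-terms: -72, -54, -45, -35, -11, -18  ⇒  Σ = -235
Area = |Σ|/2 = 117.5.

117.5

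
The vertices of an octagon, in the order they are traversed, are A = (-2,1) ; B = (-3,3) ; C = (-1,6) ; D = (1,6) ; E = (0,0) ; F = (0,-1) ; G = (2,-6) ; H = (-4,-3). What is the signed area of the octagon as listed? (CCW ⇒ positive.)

-34

Apply the shoelace formula: 2A = Σ (x_i·y_{i+1} − x_{i+1}·y_i), indices taken mod 8.
Σ = (-3) + (-15) + (-12) + (0) + (0) + (2) + (-30) + (-10) = -68
Signed area = Σ/2 = -34 (negative ⇒ clockwise traversal).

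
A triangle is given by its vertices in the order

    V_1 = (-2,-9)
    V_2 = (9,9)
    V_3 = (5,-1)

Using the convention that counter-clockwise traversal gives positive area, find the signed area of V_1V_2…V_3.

Apply Gauss's area formula: 2A = Σ (x_i·y_{i+1} − x_{i+1}·y_i), indices taken mod 3.
Σ = (63) + (-54) + (-47) = -38
Signed area = Σ/2 = -19 (negative ⇒ clockwise traversal).

-19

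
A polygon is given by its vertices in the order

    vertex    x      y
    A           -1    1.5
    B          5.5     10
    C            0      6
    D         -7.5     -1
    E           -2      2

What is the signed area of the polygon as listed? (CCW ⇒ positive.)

Apply Gauss's area formula: 2A = Σ (x_i·y_{i+1} − x_{i+1}·y_i), indices taken mod 5.
A→B: (-1)(10) − (5.5)(1.5) = -18.25
B→C: (5.5)(6) − (0)(10) = 33
C→D: (0)(-1) − (-7.5)(6) = 45
D→E: (-7.5)(2) − (-2)(-1) = -17
E→A: (-2)(1.5) − (-1)(2) = -1
Σ = 41.75
Signed area = Σ/2 = 20.875 (positive ⇒ counter-clockwise traversal).

20.875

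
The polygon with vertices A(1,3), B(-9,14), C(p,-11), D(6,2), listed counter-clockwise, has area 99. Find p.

2

The doubled signed area Σ (x_i y_{i+1} − x_{i+1} y_i) is linear in p.
With p=0 it equals 222; the coefficient of p is -12 (from the two edges through C).
So -12·p + 222 = 2·99 = 198 ⇒ p = 2.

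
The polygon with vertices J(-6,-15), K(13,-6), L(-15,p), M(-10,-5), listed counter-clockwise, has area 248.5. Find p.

The doubled signed area Σ (x_i y_{i+1} − x_{i+1} y_i) is linear in p.
With p=0 it equals 336; the coefficient of p is 23 (from the two edges through L).
So 23·p + 336 = 2·248.5 = 497 ⇒ p = 7.

7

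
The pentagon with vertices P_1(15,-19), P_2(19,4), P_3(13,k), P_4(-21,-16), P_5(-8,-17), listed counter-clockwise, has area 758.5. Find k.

Write out the shoelace sum; only the two edges meeting at P_3 involve k:
2·Area = [(19·k − 13·4) + (13·(-16) − (-21)·k)] + 1057
       = 40·k + 797 = 1517
⇒ k = 18.

18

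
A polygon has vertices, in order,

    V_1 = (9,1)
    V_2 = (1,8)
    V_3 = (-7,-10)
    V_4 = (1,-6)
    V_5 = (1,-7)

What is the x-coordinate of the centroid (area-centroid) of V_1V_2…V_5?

Apply the shoelace (surveyor's) formula. First the cross-terms c_i = x_i·y_{i+1} − x_{i+1}·y_i:
  71, 46, 52, -1, 64  ⇒  2A = 232, A = 116.
Then Σ (x_i + x_{i+1})·c_i = 760, so x̄ = 760 / (6·116) = 95/87.

95/87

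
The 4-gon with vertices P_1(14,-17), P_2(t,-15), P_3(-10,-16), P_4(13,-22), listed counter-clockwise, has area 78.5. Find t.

Write out the shoelace sum; only the two edges meeting at P_2 involve t:
2·Area = [(14·(-15) − t·(-17)) + (t·(-16) − (-10)·(-15))] + 515
       = 1·t + 155 = 157
⇒ t = 2.

2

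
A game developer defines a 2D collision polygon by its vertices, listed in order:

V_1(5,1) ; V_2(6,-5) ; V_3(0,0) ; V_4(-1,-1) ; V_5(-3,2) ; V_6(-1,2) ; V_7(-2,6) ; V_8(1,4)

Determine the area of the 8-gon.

Apply the shoelace formula: 2A = Σ (x_i·y_{i+1} − x_{i+1}·y_i), indices taken mod 8.
Σ = (-31) + (0) + (0) + (-5) + (-4) + (-2) + (-14) + (-19) = -75
Area = |Σ|/2 = 37.5.

37.5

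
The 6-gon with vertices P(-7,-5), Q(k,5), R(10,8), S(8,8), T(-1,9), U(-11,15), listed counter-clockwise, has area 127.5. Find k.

0

The doubled signed area Σ (x_i y_{i+1} − x_{i+1} y_i) is linear in k.
With k=0 it equals 255; the coefficient of k is 13 (from the two edges through Q).
So 13·k + 255 = 2·127.5 = 255 ⇒ k = 0.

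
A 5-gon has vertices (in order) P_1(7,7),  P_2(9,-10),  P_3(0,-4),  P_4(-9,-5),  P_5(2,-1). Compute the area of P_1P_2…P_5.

82.5

P_1→P_2: (7)(-10) − (9)(7) = -133
P_2→P_3: (9)(-4) − (0)(-10) = -36
P_3→P_4: (0)(-5) − (-9)(-4) = -36
P_4→P_5: (-9)(-1) − (2)(-5) = 19
P_5→P_1: (2)(7) − (7)(-1) = 21
Σ = -165
Area = |Σ|/2 = 82.5.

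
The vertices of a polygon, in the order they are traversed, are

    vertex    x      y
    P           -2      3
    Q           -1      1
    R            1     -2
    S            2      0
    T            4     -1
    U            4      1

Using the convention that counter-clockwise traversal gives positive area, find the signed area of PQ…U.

13

Apply Gauss's area formula: 2A = Σ (x_i·y_{i+1} − x_{i+1}·y_i), indices taken mod 6.
Σ = (1) + (1) + (4) + (-2) + (8) + (14) = 26
Signed area = Σ/2 = 13 (positive ⇒ counter-clockwise traversal).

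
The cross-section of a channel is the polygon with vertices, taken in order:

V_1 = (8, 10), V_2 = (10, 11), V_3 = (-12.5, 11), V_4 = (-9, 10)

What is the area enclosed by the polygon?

Σ = (-12) + (247.5) + (-26) + (-170) = 39.5
Area = |Σ|/2 = 19.75.

19.75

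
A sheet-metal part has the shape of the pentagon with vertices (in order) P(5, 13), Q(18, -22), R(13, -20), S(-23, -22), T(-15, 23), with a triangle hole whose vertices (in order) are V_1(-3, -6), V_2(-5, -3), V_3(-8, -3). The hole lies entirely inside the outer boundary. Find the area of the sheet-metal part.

1162

Outer boundary:
Cross-terms: -344, -74, -746, -859, -310  ⇒  Σ = -2333
Area = |Σ|/2 = 1166.5.
Hole:
Apply the surveyor's formula: 2A = Σ (x_i·y_{i+1} − x_{i+1}·y_i), indices taken mod 3.
Σ = (-21) + (-9) + (39) = 9
Area = |Σ|/2 = 4.5.
Net area = 1166.5 − 4.5 = 1162.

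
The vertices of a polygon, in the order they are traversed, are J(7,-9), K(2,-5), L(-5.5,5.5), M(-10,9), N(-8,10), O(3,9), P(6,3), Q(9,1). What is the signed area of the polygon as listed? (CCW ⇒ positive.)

-156

Apply the shoelace (surveyor's) formula: 2A = Σ (x_i·y_{i+1} − x_{i+1}·y_i), indices taken mod 8.
J→K: (7)(-5) − (2)(-9) = -17
K→L: (2)(5.5) − (-5.5)(-5) = -16.5
L→M: (-5.5)(9) − (-10)(5.5) = 5.5
M→N: (-10)(10) − (-8)(9) = -28
N→O: (-8)(9) − (3)(10) = -102
O→P: (3)(3) − (6)(9) = -45
P→Q: (6)(1) − (9)(3) = -21
Q→J: (9)(-9) − (7)(1) = -88
Σ = -312
Signed area = Σ/2 = -156 (negative ⇒ clockwise traversal).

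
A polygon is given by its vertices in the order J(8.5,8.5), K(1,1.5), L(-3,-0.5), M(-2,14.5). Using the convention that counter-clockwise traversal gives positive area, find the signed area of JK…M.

Apply the surveyor's formula: 2A = Σ (x_i·y_{i+1} − x_{i+1}·y_i), indices taken mod 4.
Σ = (4.25) + (4) + (-44.5) + (-140.25) = -176.5
Signed area = Σ/2 = -88.25 (negative ⇒ clockwise traversal).

-88.25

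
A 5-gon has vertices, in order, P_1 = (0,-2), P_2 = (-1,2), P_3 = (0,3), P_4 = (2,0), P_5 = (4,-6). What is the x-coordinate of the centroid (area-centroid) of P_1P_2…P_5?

Apply the surveyor's formula. First the cross-terms c_i = x_i·y_{i+1} − x_{i+1}·y_i:
  -2, -3, -6, -12, -8  ⇒  2A = -31, A = -15.5.
Then Σ (x_i + x_{i+1})·c_i = -111, so x̄ = -111 / (6·(-15.5)) = 37/31.

37/31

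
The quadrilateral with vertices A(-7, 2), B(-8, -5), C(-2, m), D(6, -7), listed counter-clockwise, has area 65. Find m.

The doubled signed area Σ (x_i y_{i+1} − x_{i+1} y_i) is linear in m.
With m=0 it equals 18; the coefficient of m is -14 (from the two edges through C).
So -14·m + 18 = 2·65 = 130 ⇒ m = -8.

-8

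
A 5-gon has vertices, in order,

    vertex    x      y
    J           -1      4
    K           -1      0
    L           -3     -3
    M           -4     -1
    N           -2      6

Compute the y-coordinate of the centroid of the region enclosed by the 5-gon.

Apply Gauss's area formula. First the cross-terms c_i = x_i·y_{i+1} − x_{i+1}·y_i:
  4, 3, -9, -26, -2  ⇒  2A = -30, A = -15.
Then Σ (y_i + y_{i+1})·c_i = -107, so ȳ = -107 / (6·(-15)) = 107/90.

107/90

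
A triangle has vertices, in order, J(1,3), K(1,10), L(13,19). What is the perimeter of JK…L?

|JK| = √((0)² + (7)²) = √49 = 7
|KL| = √((12)² + (9)²) = √225 = 15
|LJ| = √((-12)² + (-16)²) = √400 = 20
Perimeter = 7 + 15 + 20 = 42.

42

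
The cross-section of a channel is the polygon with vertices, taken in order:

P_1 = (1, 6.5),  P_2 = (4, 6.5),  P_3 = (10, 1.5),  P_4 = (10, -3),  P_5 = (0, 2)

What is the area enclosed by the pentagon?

52.75

P_1→P_2: (1)(6.5) − (4)(6.5) = -19.5
P_2→P_3: (4)(1.5) − (10)(6.5) = -59
P_3→P_4: (10)(-3) − (10)(1.5) = -45
P_4→P_5: (10)(2) − (0)(-3) = 20
P_5→P_1: (0)(6.5) − (1)(2) = -2
Σ = -105.5
Area = |Σ|/2 = 52.75.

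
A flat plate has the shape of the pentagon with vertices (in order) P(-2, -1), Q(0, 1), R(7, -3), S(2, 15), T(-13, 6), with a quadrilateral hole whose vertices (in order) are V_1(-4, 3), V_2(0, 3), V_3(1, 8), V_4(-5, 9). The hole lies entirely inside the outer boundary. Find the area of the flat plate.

139.5

Outer boundary:
P→Q: (-2)(1) − (0)(-1) = -2
Q→R: (0)(-3) − (7)(1) = -7
R→S: (7)(15) − (2)(-3) = 111
S→T: (2)(6) − (-13)(15) = 207
T→P: (-13)(-1) − (-2)(6) = 25
Σ = 334
Area = |Σ|/2 = 167.
Hole:
V_1→V_2: (-4)(3) − (0)(3) = -12
V_2→V_3: (0)(8) − (1)(3) = -3
V_3→V_4: (1)(9) − (-5)(8) = 49
V_4→V_1: (-5)(3) − (-4)(9) = 21
Σ = 55
Area = |Σ|/2 = 27.5.
Net area = 167 − 27.5 = 139.5.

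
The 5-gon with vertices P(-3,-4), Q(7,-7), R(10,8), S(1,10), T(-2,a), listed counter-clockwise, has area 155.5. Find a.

4

Write out the shoelace sum; only the two edges meeting at T involve a:
2·Area = [(1·a − (-2)·10) + ((-2)·(-4) − (-3)·a)] + 267
       = 4·a + 295 = 311
⇒ a = 4.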